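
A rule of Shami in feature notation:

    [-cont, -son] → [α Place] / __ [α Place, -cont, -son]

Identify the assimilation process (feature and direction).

regressive place assimilation

The rule copies the place features (abbreviated [Place]) from the environment onto the target, so the assimilating feature is place.
Since the environment is written after the underscore, the trigger follows the target; the direction is regressive.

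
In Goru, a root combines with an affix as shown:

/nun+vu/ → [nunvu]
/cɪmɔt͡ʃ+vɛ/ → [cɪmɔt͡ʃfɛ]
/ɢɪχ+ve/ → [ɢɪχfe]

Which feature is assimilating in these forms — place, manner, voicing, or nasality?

Underlying /v/ is realised as [f] next to /t͡ʃ/; /t͡ʃ/ itself does not change.
The change voiced → voiceless matches the voicing of the preceding /t͡ʃ/, identifying this as voicing assimilation.
Checking the remaining alternation: /v/ → [f] after /χ/ (voiced → voiceless, matching voiceless) — only voicing changes, and always toward the preceding segment.
No alternation appears in [nunvu]: there the adjacent consonants already agree in voicing (/v/ and /n/ are both voiced), so this form is consistent with the same rule.

voicing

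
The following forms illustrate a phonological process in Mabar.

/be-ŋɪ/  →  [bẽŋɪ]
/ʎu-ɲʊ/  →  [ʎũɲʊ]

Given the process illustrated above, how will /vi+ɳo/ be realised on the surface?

[vĩɳo]

The data show regressive nasality assimilation (vowel nasalisation): /e/ → [ẽ] before /ŋ/; /u/ → [ũ] before /ɲ/ — a vowel is nasalised by an immediately following nasal consonant.
/i/ sits next to the nasal /ɳ/ and is therefore nasalised to [ĩ].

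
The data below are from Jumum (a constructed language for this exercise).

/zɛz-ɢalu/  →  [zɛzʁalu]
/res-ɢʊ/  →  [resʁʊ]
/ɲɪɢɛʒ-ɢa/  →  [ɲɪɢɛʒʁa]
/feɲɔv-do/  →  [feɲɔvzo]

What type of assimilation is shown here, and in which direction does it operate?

The segment that alternates is /ɢ/, which surfaces as [ʁ] when adjacent to /z/.
/ɢ/ is a stop while /z/ is a fricative; the output [ʁ] is a fricative, matching the trigger — so the feature that spreads is manner.
Place and voice are unchanged, so the assimilation is partial, not total.
The same holds elsewhere in the data: /ɢ/ → [ʁ] after /s/ (stop → fricative, matching a fricative); /ɢ/ → [ʁ] after /ʒ/ (stop → fricative, matching a fricative); /d/ → [z] after /v/ (stop → fricative, matching a fricative) — only manner changes, and always toward the preceding segment.
The trigger is the preceding segment, so the direction is progressive (perseverative).

progressive manner assimilation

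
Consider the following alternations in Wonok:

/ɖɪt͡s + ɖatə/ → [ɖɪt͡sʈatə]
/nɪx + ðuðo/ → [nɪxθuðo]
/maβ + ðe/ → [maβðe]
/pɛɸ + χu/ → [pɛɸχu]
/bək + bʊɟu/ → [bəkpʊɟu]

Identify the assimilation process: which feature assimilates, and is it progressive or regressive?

progressive voicing assimilation

Comparing underlying and surface forms, /ɖ/ → [ʈ] is the alternation; the neighbouring /t͡s/ is constant.
/ɖ/ is voiced while /t͡s/ is voiceless; the output [ʈ] is voiceless, matching the trigger — so the feature that spreads is voicing.
Place and manner are unchanged, so the assimilation is partial, not total.
Checking the remaining alternations: /ð/ → [θ] after /x/ (voiced → voiceless, matching voiceless); /b/ → [p] after /k/ (voiced → voiceless, matching voiceless) — only voicing changes, and always toward the preceding segment.
Nothing changes in [maβðe], [pɛɸχu]: there the adjacent consonants already agree in voicing (/ð/ and /β/ are both voiced; /χ/ and /ɸ/ are both voiceless), so these forms are consistent with the same rule.
The trigger is the preceding segment, so the direction is progressive (perseverative).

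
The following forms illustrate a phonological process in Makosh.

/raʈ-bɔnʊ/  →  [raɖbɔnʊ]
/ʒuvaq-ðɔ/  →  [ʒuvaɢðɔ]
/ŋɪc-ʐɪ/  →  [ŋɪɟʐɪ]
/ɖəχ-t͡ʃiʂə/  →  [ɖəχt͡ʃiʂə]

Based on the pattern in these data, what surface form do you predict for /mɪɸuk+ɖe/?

The data show regressive voicing assimilation: /ʈ/ → [ɖ] before /b/; /q/ → [ɢ] before /ð/; /c/ → [ɟ] before /ʐ/. In each pair only voicing changes, matching the following consonant, while place and manner stay constant.
No alternation appears in [ɖəχt͡ʃiʂə]: there the adjacent consonants already agree in voicing (/χ/ and /t͡ʃ/ are both voiceless), so this form is consistent with the same rule.
The rule targets /k/ (voiceless velar stop), which sits before the trigger /ɖ/ (voiced).
The voiced velar stop is [g], so /k/ → [g].

[mɪɸugɖe]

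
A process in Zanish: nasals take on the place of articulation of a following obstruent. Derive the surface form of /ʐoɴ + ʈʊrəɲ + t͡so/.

[ʐoɳʈʊrənt͡so]

The rule targets /ɴ/ (voiced uvular nasal), which sits before the trigger /ʈ/ (retroflex).
A voiced retroflex nasal is [ɳ], so the surface segment is [ɳ].
At the second juncture, /ɲ/ likewise becomes [n] adjacent to /t͡s/.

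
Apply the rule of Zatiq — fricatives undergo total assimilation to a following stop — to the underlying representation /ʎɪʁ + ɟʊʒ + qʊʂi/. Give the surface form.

[ʎɪɟɟʊqqʊʂi]

/ʁ/ is the segment targeted by the rule; it sits immediately before /ɟ/, so it assimilates completely and surfaces as [ɟ].
The same rule applies at the second boundary: /ʒ/ → [q] next to /q/.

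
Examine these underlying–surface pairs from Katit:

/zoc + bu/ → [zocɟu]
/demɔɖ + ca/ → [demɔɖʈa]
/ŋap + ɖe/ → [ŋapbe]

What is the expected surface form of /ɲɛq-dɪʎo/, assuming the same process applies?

[ɲɛqɢɪʎo]

The data show progressive place assimilation: /b/ → [ɟ] after /c/; /c/ → [ʈ] after /ɖ/; /ɖ/ → [b] after /p/. In each pair only place changes, matching the preceding consonant, while manner and voice stay constant.
/d/ is a voiced alveolar stop. The preceding trigger /q/ is uvular, so /d/ must become uvular as well.
Changing only its place to uvular gives [ɢ] — the voiced uvular stop.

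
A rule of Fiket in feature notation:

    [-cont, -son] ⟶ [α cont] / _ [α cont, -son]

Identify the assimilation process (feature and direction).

The rule copies [cont] (continuancy) from the environment onto the target stops; since [±cont] encodes the stop/fricative manner contrast, the assimilating dimension is manner.
Since the environment is written after the underscore, the trigger follows the target; the direction is regressive.

regressive manner assimilation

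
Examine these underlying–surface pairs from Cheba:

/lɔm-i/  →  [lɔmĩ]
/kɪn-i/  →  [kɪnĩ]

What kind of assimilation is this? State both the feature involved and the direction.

progressive nasality assimilation (vowel nasalisation)

The vowel /i/ surfaces as nasalised [ĩ] next to the preceding nasal /m/ — it has acquired the [+nasal] feature of its neighbour.
The other form shows the same pattern: /i/ → [ĩ] after /n/ — each time a vowel is nasalised next to a preceding nasal.
Because the conditioning nasal is to the left of the vowel that changes, the process is progressive (perseverative).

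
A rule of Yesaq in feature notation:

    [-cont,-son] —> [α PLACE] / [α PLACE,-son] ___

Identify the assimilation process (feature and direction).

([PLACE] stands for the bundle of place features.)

progressive place assimilation

The shared variable α links the value of the place features (abbreviated [PLACE]) on the target to the same value on the neighbouring segment, so place is the feature that assimilates.
Since the environment is written before the underscore, the trigger precedes the target; the direction is progressive.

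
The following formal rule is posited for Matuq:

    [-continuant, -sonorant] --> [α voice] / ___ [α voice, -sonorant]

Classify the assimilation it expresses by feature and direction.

The shared variable α links the value of [voice] on the target to the same value on the neighbouring segment, so voicing is the feature that assimilates.
The conditioning segment sits to the right of the focus bar, meaning the trigger follows the segment that changes — regressive assimilation.

regressive voicing assimilation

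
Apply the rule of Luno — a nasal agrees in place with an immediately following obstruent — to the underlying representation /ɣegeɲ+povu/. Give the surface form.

/ɲ/ is a voiced palatal nasal. The following trigger /p/ is bilabial, so /ɲ/ must become bilabial as well.
The voiced bilabial nasal is [m], so /ɲ/ → [m].

[ɣegempovu]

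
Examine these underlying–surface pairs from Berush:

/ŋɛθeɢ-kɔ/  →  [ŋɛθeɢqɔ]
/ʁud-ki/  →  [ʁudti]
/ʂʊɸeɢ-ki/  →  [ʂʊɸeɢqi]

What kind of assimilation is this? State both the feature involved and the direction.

progressive place assimilation

Underlying /k/ is realised as [q] next to /ɢ/; /ɢ/ itself does not change.
The change velar → uvular matches the place of the preceding /ɢ/, identifying this as place assimilation.
Manner and voice are unchanged, so the assimilation is partial, not total.
Checking the remaining alternation: /k/ → [t] after /d/ (velar → alveolar, matching alveolar) — only place changes, and always toward the preceding segment.
Since the segment that changes follows the conditioning segment, the assimilation is progressive.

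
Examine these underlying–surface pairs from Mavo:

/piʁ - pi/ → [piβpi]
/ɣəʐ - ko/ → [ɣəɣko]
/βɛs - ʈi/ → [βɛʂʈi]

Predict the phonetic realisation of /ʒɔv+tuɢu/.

[ʒɔztuɢu]

The data show regressive place assimilation: /ʁ/ → [β] before /p/; /ʐ/ → [ɣ] before /k/; /s/ → [ʂ] before /ʈ/. In each pair only place changes, matching the following consonant, while manner and voice stay constant.
/v/ is a voiced labiodental fricative. The following trigger /t/ is alveolar, so /v/ must become alveolar as well.
Changing only its place to alveolar gives [z] — the voiced alveolar fricative.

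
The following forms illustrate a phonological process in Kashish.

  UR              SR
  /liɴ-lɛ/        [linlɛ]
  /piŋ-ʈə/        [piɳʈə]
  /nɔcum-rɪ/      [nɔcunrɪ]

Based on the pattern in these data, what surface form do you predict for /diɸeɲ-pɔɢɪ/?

[diɸempɔɢɪ]

The data show regressive place assimilation: /ɴ/ → [n] before /l/; /ŋ/ → [ɳ] before /ʈ/; /m/ → [n] before /r/. In each pair only place changes, matching the following consonant, while manner and voice stay constant.
/ɲ/ is a voiced palatal nasal. The following trigger /p/ is bilabial, so /ɲ/ must become bilabial as well.
Changing only its place to bilabial gives [m] — the voiced bilabial nasal.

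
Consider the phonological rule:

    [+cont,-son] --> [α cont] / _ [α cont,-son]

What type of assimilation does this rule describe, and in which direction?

regressive manner assimilation

The shared variable α links the value of [cont] on the target to that of the neighbouring obstruent. [cont] distinguishes stops from fricatives — a manner-of-articulation feature — so this is manner assimilation.
The conditioning segment sits to the right of the focus bar, meaning the trigger follows the segment that changes — regressive assimilation.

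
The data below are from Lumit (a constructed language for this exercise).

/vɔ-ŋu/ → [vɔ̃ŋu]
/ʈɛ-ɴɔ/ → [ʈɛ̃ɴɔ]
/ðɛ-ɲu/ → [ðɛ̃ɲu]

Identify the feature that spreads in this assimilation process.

The vowel /ɔ/ surfaces as nasalised [ɔ̃] next to the following nasal /ŋ/ — it has acquired the [+nasal] feature of its neighbour.
Likewise in the remaining data: /ɛ/ → [ɛ̃] before /ɴ/; /ɛ/ → [ɛ̃] before /ɲ/ — each time a vowel is nasalised next to a following nasal.

nasality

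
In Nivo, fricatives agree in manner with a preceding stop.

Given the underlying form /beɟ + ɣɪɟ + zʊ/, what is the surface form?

The rule targets /ɣ/ (voiced velar fricative), which sits after the trigger /ɟ/ (stop).
A voiced velar stop is [g], so the surface segment is [g].
At the second juncture, /z/ likewise becomes [d] adjacent to /ɟ/.

[beɟgɪɟdʊ]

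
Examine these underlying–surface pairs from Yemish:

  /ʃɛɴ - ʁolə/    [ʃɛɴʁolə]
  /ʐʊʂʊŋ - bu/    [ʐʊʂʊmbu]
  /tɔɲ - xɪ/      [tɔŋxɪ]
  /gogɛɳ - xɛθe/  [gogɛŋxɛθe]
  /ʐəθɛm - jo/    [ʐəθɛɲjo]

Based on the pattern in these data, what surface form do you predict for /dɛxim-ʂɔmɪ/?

[dɛxiɳʂɔmɪ]

The data show regressive place assimilation: /ŋ/ → [m] before /b/; /ɲ/ → [ŋ] before /x/; /ɳ/ → [ŋ] before /x/; /m/ → [ɲ] before /j/. In each pair only place changes, matching the following consonant, while manner and voice stay constant.
No alternation appears in [ʃɛɴʁolə]: there the adjacent consonants already agree in place (/ɴ/ and /ʁ/ are both uvular), so this form is consistent with the same rule.
The rule targets /m/ (voiced bilabial nasal), which sits before the trigger /ʂ/ (retroflex).
The voiced retroflex nasal is [ɳ], so /m/ → [ɳ].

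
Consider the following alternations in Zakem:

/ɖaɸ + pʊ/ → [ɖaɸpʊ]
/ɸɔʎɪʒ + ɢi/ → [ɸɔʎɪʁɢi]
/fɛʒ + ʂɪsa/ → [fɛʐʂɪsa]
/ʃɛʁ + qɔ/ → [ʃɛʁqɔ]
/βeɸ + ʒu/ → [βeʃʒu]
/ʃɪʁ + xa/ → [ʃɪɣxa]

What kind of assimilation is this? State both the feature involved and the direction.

The segment that alternates is /ʒ/, which surfaces as [ʁ] when adjacent to /ɢ/.
The change postalveolar → uvular matches the place of the following /ɢ/, identifying this as place assimilation.
Manner and voice are unchanged, so the assimilation is partial, not total.
Checking the remaining alternations: /ʒ/ → [ʐ] before /ʂ/ (postalveolar → retroflex, matching retroflex); /ɸ/ → [ʃ] before /ʒ/ (bilabial → postalveolar, matching postalveolar); /ʁ/ → [ɣ] before /x/ (uvular → velar, matching velar) — only place changes, and always toward the following segment.
Nothing changes in [ɖaɸpʊ], [ʃɛʁqɔ]: there the adjacent consonants already agree in place (/ɸ/ and /p/ are both bilabial; /ʁ/ and /q/ are both uvular), so these forms are consistent with the same rule.
Since the segment that changes precedes the conditioning segment, the assimilation is regressive.

regressive place assimilation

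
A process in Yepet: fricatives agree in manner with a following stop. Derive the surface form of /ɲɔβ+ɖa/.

/β/ is a voiced bilabial fricative. The following trigger /ɖ/ is a stop, so /β/ must become a stop as well.
Changing only its manner to stop gives [b] — the voiced bilabial stop.

[ɲɔbɖa]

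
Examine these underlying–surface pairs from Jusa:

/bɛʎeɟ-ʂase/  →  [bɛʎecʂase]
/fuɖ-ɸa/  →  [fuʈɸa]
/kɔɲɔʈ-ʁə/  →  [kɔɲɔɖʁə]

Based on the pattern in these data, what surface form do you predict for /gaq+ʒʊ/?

[gaɢʒʊ]

The data show regressive voicing assimilation: /ɟ/ → [c] before /ʂ/; /ɖ/ → [ʈ] before /ɸ/; /ʈ/ → [ɖ] before /ʁ/. In each pair only voicing changes, matching the following consonant, while place and manner stay constant.
/q/ is a voiceless uvular stop. The following trigger /ʒ/ is voiced, so /q/ must become voiced as well.
Changing only its voicing to voiced gives [ɢ] — the voiced uvular stop.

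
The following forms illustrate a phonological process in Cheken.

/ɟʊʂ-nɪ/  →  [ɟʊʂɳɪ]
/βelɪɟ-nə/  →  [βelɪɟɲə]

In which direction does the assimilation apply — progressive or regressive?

progressive

Comparing underlying and surface forms, /n/ → [ɳ] is the alternation; the neighbouring /ʂ/ is constant.
The change alveolar → retroflex matches the place of the preceding /ʂ/, identifying this as place assimilation.
Checking the remaining alternation: /n/ → [ɲ] after /ɟ/ (alveolar → palatal, matching palatal) — only place changes, and always toward the preceding segment.
Since the segment that changes follows the conditioning segment, the assimilation is progressive.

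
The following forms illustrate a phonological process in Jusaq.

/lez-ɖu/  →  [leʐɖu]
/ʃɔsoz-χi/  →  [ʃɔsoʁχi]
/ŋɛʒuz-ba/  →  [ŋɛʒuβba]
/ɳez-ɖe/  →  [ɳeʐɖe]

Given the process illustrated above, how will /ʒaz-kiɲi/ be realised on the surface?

The data show regressive place assimilation: /z/ → [ʐ] before /ɖ/; /z/ → [ʁ] before /χ/; /z/ → [β] before /b/. In each pair only place changes, matching the following consonant, while manner and voice stay constant.
The rule targets /z/ (voiced alveolar fricative), which sits before the trigger /k/ (velar).
The voiced velar fricative is [ɣ], so /z/ → [ɣ].

[ʒaɣkiɲi]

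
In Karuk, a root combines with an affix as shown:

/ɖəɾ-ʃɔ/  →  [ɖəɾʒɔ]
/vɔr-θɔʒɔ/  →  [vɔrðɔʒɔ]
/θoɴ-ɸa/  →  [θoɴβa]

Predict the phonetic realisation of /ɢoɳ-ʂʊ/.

[ɢoɳʐʊ]

The data show progressive voicing assimilation: /ʃ/ → [ʒ] after /ɾ/; /θ/ → [ð] after /r/; /ɸ/ → [β] after /ɴ/. In each pair only voicing changes, matching the preceding consonant, while place and manner stay constant.
The rule targets /ʂ/ (voiceless retroflex fricative), which sits after the trigger /ɳ/ (voiced).
Changing only its voicing to voiced gives [ʐ] — the voiced retroflex fricative.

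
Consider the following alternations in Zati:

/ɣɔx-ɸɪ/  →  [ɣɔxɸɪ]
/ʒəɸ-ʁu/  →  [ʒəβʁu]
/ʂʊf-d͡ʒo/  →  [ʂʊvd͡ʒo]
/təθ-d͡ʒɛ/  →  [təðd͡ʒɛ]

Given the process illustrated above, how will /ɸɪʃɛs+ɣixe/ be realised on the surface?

[ɸɪʃɛzɣixe]

The data show regressive voicing assimilation: /ɸ/ → [β] before /ʁ/; /f/ → [v] before /d͡ʒ/; /θ/ → [ð] before /d͡ʒ/. In each pair only voicing changes, matching the following consonant, while place and manner stay constant.
No alternation appears in [ɣɔxɸɪ]: there the adjacent consonants already agree in voicing (/x/ and /ɸ/ are both voiceless), so this form is consistent with the same rule.
/s/ is a voiceless alveolar fricative. The following trigger /ɣ/ is voiced, so /s/ must become voiced as well.
A voiced alveolar fricative is [z], so the surface segment is [z].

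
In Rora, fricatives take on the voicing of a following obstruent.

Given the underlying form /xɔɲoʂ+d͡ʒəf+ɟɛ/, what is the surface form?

[xɔɲoʐd͡ʒəvɟɛ]

/ʂ/ is a voiceless retroflex fricative. The following trigger /d͡ʒ/ is voiced, so /ʂ/ must become voiced as well.
A voiced retroflex fricative is [ʐ], so the surface segment is [ʐ].
At the second juncture, /f/ likewise becomes [v] adjacent to /ɟ/.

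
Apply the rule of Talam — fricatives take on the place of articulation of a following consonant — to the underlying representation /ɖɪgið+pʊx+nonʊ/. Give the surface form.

[ɖɪgiβpʊsnonʊ]

/ð/ is a voiced dental fricative. The following trigger /p/ is bilabial, so /ð/ must become bilabial as well.
The voiced bilabial fricative is [β], so /ð/ → [β].
The same rule applies at the second boundary: /x/ → [s] next to /n/.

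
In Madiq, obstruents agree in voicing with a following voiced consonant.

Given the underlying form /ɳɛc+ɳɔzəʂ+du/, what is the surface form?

The rule targets /c/ (voiceless palatal stop), which sits before the trigger /ɳ/ (voiced).
A voiced palatal stop is [ɟ], so the surface segment is [ɟ].
At the second juncture, /ʂ/ likewise becomes [ʐ] adjacent to /d/.

[ɳɛɟɳɔzəʐdu]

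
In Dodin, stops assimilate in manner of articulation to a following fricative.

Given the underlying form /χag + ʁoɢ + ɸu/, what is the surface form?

/g/ is a voiced velar stop. The following trigger /ʁ/ is a fricative, so /g/ must become a fricative as well.
The voiced velar fricative is [ɣ], so /g/ → [ɣ].
At the second juncture, /ɢ/ likewise becomes [ʁ] adjacent to /ɸ/.

[χaɣʁoʁɸu]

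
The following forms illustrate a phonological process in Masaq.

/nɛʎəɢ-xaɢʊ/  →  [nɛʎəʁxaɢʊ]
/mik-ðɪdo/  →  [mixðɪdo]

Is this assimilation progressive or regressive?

The segment that alternates is /ɢ/, which surfaces as [ʁ] when adjacent to /x/.
/ɢ/ is a stop while /x/ is a fricative; the output [ʁ] is a fricative, matching the trigger — so the feature that spreads is manner.
Checking the remaining alternation: /k/ → [x] before /ð/ (stop → fricative, matching a fricative) — only manner changes, and always toward the following segment.
The trigger is the following segment, so the direction is regressive (anticipatory).

regressive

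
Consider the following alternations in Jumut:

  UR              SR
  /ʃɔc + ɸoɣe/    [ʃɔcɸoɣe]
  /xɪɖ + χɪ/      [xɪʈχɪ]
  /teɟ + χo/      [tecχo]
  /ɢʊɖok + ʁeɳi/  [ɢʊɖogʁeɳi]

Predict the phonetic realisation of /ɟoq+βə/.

[ɟoɢβə]

The data show regressive voicing assimilation: /ɖ/ → [ʈ] before /χ/; /ɟ/ → [c] before /χ/; /k/ → [g] before /ʁ/. In each pair only voicing changes, matching the following consonant, while place and manner stay constant.
Nothing changes in [ʃɔcɸoɣe]: there the adjacent consonants already agree in voicing (/c/ and /ɸ/ are both voiceless), so this form is consistent with the same rule.
/q/ is a voiceless uvular stop. The following trigger /β/ is voiced, so /q/ must become voiced as well.
The voiced uvular stop is [ɢ], so /q/ → [ɢ].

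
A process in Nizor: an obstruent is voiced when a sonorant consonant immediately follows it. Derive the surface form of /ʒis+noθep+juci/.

[ʒiznoθebjuci]

/s/ is a voiceless alveolar fricative. The following trigger /n/ is voiced, so /s/ must become voiced as well.
A voiced alveolar fricative is [z], so the surface segment is [z].
At the second juncture, /p/ likewise becomes [b] adjacent to /j/.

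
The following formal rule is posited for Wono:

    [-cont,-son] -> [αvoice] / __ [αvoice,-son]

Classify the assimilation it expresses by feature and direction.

The rule copies [voice] from the environment onto the target, so the assimilating feature is voicing.
Since the environment is written after the underscore, the trigger follows the target; the direction is regressive.

regressive voicing assimilation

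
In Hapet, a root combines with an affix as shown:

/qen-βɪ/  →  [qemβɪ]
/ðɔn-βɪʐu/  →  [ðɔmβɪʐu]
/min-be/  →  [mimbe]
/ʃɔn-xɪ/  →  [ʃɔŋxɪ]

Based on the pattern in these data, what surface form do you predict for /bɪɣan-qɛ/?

The data show regressive place assimilation: /n/ → [m] before /β/; /n/ → [m] before /b/; /n/ → [ŋ] before /x/. In each pair only place changes, matching the following consonant, while manner and voice stay constant.
The rule targets /n/ (voiced alveolar nasal), which sits before the trigger /q/ (uvular).
A voiced uvular nasal is [ɴ], so the surface segment is [ɴ].

[bɪɣaɴqɛ]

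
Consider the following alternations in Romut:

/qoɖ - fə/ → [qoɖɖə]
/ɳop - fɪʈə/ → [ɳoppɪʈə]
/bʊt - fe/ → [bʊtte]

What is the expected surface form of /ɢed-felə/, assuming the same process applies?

The data show progressive total assimilation (/f/ → [ɖ] after /ɖ/; /f/ → [p] after /p/; /f/ → [t] after /t/): in every case the target segment becomes identical to its preceding neighbour, copying more than a single feature.
/f/ is the segment targeted by the rule; it sits immediately after /d/, so it assimilates completely and surfaces as [d].

[ɢeddelə]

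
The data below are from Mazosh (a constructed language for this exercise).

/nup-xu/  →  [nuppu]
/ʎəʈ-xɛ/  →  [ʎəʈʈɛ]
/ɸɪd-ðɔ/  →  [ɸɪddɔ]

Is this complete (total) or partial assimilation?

Underlying /x/ is realised as [p] next to /p/; /p/ itself does not change.
The output [p] is identical to the trigger /p/ — every feature (place, manner, voicing) has been copied — so this is total assimilation.
The other forms behave the same way: /x/ → [ʈ] after /ʈ/; /ð/ → [d] after /d/ — in each case the output is a copy of the preceding consonant.

total assimilation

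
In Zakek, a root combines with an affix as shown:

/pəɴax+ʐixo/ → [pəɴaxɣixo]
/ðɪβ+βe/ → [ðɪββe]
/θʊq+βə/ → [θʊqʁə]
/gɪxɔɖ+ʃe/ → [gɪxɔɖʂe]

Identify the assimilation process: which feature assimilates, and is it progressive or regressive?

Underlying /ʐ/ is realised as [ɣ] next to /x/; /x/ itself does not change.
The change retroflex → velar matches the place of the preceding /x/, identifying this as place assimilation.
Manner and voice are unchanged, so the assimilation is partial, not total.
Checking the remaining alternations: /β/ → [ʁ] after /q/ (bilabial → uvular, matching uvular); /ʃ/ → [ʂ] after /ɖ/ (postalveolar → retroflex, matching retroflex) — only place changes, and always toward the preceding segment.
Nothing changes in [ðɪββe]: there the adjacent consonants already agree in place (/β/ and /β/ are both bilabial), so this form is consistent with the same rule.
Since the segment that changes follows the conditioning segment, the assimilation is progressive.

progressive place assimilation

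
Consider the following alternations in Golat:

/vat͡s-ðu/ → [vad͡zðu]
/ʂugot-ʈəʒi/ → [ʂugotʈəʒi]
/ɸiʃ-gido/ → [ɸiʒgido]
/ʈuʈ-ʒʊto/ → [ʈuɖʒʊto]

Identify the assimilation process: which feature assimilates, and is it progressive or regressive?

regressive voicing assimilation

Underlying /t͡s/ is realised as [d͡z] next to /ð/; /ð/ itself does not change.
The change voiceless → voiced matches the voicing of the following /ð/, identifying this as voicing assimilation.
Place and manner are unchanged, so the assimilation is partial, not total.
The other alternating forms pattern the same way: /ʃ/ → [ʒ] before /g/ (voiceless → voiced, matching voiced); /ʈ/ → [ɖ] before /ʒ/ (voiceless → voiced, matching voiced) — only voicing changes, and always toward the following segment.
No alternation appears in [ʂugotʈəʒi]: there the adjacent consonants already agree in voicing (/t/ and /ʈ/ are both voiceless), so this form is consistent with the same rule.
The trigger is the following segment, so the direction is regressive (anticipatory).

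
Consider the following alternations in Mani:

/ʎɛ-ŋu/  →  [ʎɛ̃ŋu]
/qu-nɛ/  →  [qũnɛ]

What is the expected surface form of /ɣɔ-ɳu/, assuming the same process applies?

The data show regressive nasality assimilation (vowel nasalisation): /ɛ/ → [ɛ̃] before /ŋ/; /u/ → [ũ] before /n/ — a vowel is nasalised by an immediately following nasal consonant.
/ɔ/ sits next to the nasal /ɳ/ and is therefore nasalised to [ɔ̃].

[ɣɔ̃ɳu]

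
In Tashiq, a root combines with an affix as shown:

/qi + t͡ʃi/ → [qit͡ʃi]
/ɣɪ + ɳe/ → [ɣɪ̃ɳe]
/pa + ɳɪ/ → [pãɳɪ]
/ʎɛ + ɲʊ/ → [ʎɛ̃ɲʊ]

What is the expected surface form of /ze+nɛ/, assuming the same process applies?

[zẽnɛ]

The data show regressive nasality assimilation (vowel nasalisation): /ɪ/ → [ɪ̃] before /ɳ/; /a/ → [ã] before /ɳ/; /ɛ/ → [ɛ̃] before /ɲ/ — a vowel is nasalised by an immediately following nasal consonant.
No change occurs in [qit͡ʃi] because the vowel at the boundary is adjacent to an oral consonant, not a nasal (/i/ next to /t͡ʃ/).
The vowel /e/ is adjacent to the following nasal /n/, so it acquires [+nasal] and surfaces as [ẽ].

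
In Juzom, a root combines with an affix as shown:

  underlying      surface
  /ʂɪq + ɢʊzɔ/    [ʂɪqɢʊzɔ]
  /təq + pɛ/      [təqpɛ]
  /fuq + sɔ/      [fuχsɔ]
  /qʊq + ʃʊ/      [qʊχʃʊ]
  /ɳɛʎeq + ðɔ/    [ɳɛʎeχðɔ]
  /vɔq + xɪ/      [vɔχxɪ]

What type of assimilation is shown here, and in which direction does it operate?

Underlying /q/ is realised as [χ] next to /s/; /s/ itself does not change.
The change stop → fricative matches the manner of the following /s/, identifying this as manner assimilation.
Place and voice are unchanged, so the assimilation is partial, not total.
The other alternating forms pattern the same way: /q/ → [χ] before /ʃ/ (stop → fricative, matching a fricative); /q/ → [χ] before /ð/ (stop → fricative, matching a fricative); /q/ → [χ] before /x/ (stop → fricative, matching a fricative) — only manner changes, and always toward the following segment.
Nothing changes in [ʂɪqɢʊzɔ], [təqpɛ]: there the adjacent consonants already agree in manner (/q/ and /ɢ/ are both stops; /q/ and /p/ are both stops), so these forms are consistent with the same rule.
The trigger is the following segment, so the direction is regressive (anticipatory).

regressive manner assimilation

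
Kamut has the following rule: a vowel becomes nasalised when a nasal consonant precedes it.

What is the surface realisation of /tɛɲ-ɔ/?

/ɔ/ sits next to the nasal /ɲ/ and is therefore nasalised to [ɔ̃].

[tɛɲɔ̃]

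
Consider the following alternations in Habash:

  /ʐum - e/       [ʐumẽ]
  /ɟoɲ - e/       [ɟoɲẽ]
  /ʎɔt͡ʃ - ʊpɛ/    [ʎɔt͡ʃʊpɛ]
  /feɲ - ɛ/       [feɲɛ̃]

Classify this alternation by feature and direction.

progressive nasality assimilation (vowel nasalisation)

The vowel /e/ surfaces as nasalised [ẽ] next to the preceding nasal /m/ — it has acquired the [+nasal] feature of its neighbour.
Likewise in the remaining data: /e/ → [ẽ] after /ɲ/; /ɛ/ → [ɛ̃] after /ɲ/ — each time a vowel is nasalised next to a preceding nasal.
No change occurs in [ʎɔt͡ʃʊpɛ] because the vowel at the boundary is adjacent to an oral consonant, not a nasal (/ʊ/ next to /t͡ʃ/).
Because the conditioning nasal is to the left of the vowel that changes, the process is progressive (perseverative).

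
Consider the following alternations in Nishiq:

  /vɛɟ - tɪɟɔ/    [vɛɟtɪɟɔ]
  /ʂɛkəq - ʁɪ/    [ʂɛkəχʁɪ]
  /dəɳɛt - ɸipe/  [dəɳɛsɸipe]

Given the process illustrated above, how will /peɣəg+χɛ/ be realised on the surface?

The data show regressive manner assimilation: /q/ → [χ] before /ʁ/; /t/ → [s] before /ɸ/. In each pair only manner changes, matching the following consonant, while place and voice stay constant.
No alternation appears in [vɛɟtɪɟɔ]: there the adjacent consonants already agree in manner (/ɟ/ and /t/ are both stops), so this form is consistent with the same rule.
/g/ is a voiced velar stop. The following trigger /χ/ is a fricative, so /g/ must become a fricative as well.
Changing only its manner to fricative gives [ɣ] — the voiced velar fricative.

[peɣəɣχɛ]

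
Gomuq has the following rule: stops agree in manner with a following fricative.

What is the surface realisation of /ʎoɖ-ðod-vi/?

[ʎoʐðozvi]

The rule targets /ɖ/ (voiced retroflex stop), which sits before the trigger /ð/ (fricative).
The voiced retroflex fricative is [ʐ], so /ɖ/ → [ʐ].
The same rule applies at the second boundary: /d/ → [z] next to /v/.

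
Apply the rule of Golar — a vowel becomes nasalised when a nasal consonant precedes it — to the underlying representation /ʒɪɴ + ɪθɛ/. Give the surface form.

[ʒɪɴɪ̃θɛ]

The vowel /ɪ/ is adjacent to the preceding nasal /ɴ/, so it acquires [+nasal] and surfaces as [ɪ̃].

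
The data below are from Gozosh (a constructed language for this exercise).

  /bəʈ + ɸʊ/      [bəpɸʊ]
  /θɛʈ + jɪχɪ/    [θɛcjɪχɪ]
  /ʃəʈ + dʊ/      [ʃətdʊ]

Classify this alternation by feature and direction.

The segment that alternates is /ʈ/, which surfaces as [p] when adjacent to /ɸ/.
/ʈ/ is retroflex while /ɸ/ is bilabial; the output [p] is bilabial, matching the trigger — so the feature that spreads is place.
Manner and voice are unchanged, so the assimilation is partial, not total.
The other alternating forms pattern the same way: /ʈ/ → [c] before /j/ (retroflex → palatal, matching palatal); /ʈ/ → [t] before /d/ (retroflex → alveolar, matching alveolar) — only place changes, and always toward the following segment.
The trigger is the following segment, so the direction is regressive (anticipatory).

regressive place assimilation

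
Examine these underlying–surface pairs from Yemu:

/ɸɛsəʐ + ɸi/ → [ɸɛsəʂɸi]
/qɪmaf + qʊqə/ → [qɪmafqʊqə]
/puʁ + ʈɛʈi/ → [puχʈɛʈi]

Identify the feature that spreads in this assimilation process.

voicing

Underlying /ʐ/ is realised as [ʂ] next to /ɸ/; /ɸ/ itself does not change.
The change voiced → voiceless matches the voicing of the following /ɸ/, identifying this as voicing assimilation.
Checking the remaining alternation: /ʁ/ → [χ] before /ʈ/ (voiced → voiceless, matching voiceless) — only voicing changes, and always toward the following segment.
Nothing changes in [qɪmafqʊqə]: there the adjacent consonants already agree in voicing (/f/ and /q/ are both voiceless), so this form is consistent with the same rule.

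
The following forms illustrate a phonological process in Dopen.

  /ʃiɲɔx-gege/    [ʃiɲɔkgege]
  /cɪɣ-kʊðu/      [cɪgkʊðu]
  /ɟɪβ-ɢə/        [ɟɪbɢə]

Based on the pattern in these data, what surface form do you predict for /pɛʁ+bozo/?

[pɛɢbozo]

The data show regressive manner assimilation: /x/ → [k] before /g/; /ɣ/ → [g] before /k/; /β/ → [b] before /ɢ/. In each pair only manner changes, matching the following consonant, while place and voice stay constant.
/ʁ/ is a voiced uvular fricative. The following trigger /b/ is a stop, so /ʁ/ must become a stop as well.
The voiced uvular stop is [ɢ], so /ʁ/ → [ɢ].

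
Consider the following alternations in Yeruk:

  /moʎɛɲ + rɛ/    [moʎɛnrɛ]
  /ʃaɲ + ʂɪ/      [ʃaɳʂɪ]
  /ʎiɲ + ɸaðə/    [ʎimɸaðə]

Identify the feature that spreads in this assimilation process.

place

Comparing underlying and surface forms, /ɲ/ → [n] is the alternation; the neighbouring /r/ is constant.
The change palatal → alveolar matches the place of the following /r/, identifying this as place assimilation.
Checking the remaining alternations: /ɲ/ → [ɳ] before /ʂ/ (palatal → retroflex, matching retroflex); /ɲ/ → [m] before /ɸ/ (palatal → bilabial, matching bilabial) — only place changes, and always toward the following segment.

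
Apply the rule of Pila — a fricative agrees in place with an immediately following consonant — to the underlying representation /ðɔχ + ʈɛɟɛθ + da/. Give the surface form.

[ðɔʂʈɛɟɛsda]

/χ/ is a voiceless uvular fricative. The following trigger /ʈ/ is retroflex, so /χ/ must become retroflex as well.
The voiceless retroflex fricative is [ʂ], so /χ/ → [ʂ].
At the second juncture, /θ/ likewise becomes [s] adjacent to /d/.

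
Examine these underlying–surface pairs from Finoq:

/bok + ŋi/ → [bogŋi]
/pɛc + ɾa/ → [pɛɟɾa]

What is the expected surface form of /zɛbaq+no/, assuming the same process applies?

[zɛbaɢno]

The data show regressive voicing assimilation: /k/ → [g] before /ŋ/; /c/ → [ɟ] before /ɾ/. In each pair only voicing changes, matching the following consonant, while place and manner stay constant.
/q/ is a voiceless uvular stop. The following trigger /n/ is voiced, so /q/ must become voiced as well.
The voiced uvular stop is [ɢ], so /q/ → [ɢ].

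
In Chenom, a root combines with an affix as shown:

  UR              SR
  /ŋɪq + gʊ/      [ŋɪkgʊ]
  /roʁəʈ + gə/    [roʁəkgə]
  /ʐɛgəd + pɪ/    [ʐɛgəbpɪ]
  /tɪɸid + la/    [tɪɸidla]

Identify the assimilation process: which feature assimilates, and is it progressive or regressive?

Underlying /q/ is realised as [k] next to /g/; /g/ itself does not change.
/q/ is uvular while /g/ is velar; the output [k] is velar, matching the trigger — so the feature that spreads is place.
Manner and voice are unchanged, so the assimilation is partial, not total.
The other alternating forms pattern the same way: /ʈ/ → [k] before /g/ (retroflex → velar, matching velar); /d/ → [b] before /p/ (alveolar → bilabial, matching bilabial) — only place changes, and always toward the following segment.
Nothing changes in [tɪɸidla]: there the adjacent consonants already agree in place (/d/ and /l/ are both alveolar), so this form is consistent with the same rule.
The trigger is the following segment, so the direction is regressive (anticipatory).

regressive place assimilation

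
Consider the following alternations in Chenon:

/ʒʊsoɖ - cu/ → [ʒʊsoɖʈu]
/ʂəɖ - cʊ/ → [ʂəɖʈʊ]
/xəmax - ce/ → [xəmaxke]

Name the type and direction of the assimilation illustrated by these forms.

progressive place assimilation

Underlying /c/ is realised as [ʈ] next to /ɖ/; /ɖ/ itself does not change.
/c/ is palatal while /ɖ/ is retroflex; the output [ʈ] is retroflex, matching the trigger — so the feature that spreads is place.
Manner and voice are unchanged, so the assimilation is partial, not total.
Checking the remaining alternation: /c/ → [k] after /x/ (palatal → velar, matching velar) — only place changes, and always toward the preceding segment.
Since the segment that changes follows the conditioning segment, the assimilation is progressive.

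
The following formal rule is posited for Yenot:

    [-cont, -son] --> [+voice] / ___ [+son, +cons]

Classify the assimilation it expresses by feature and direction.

The target ([-cont, -son], stops) acquires [+voice] next to a sonorant consonant ([+son, +cons]) — it takes on the voicing of its neighbour, so the feature that spreads is voicing.
The conditioning segment sits to the right of the focus bar, meaning the trigger follows the segment that changes — regressive assimilation.

regressive voicing assimilation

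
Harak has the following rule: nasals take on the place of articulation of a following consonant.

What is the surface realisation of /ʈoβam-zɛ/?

The rule targets /m/ (voiced bilabial nasal), which sits before the trigger /z/ (alveolar).
Changing only its place to alveolar gives [n] — the voiced alveolar nasal.

[ʈoβanzɛ]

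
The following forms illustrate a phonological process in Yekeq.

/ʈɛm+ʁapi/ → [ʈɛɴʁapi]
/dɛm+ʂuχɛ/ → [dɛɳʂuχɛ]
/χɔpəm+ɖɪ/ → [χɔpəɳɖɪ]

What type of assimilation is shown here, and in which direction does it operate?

Underlying /m/ is realised as [ɴ] next to /ʁ/; /ʁ/ itself does not change.
The change bilabial → uvular matches the place of the following /ʁ/, identifying this as place assimilation.
Manner and voice are unchanged, so the assimilation is partial, not total.
The same holds elsewhere in the data: /m/ → [ɳ] before /ʂ/ (bilabial → retroflex, matching retroflex); /m/ → [ɳ] before /ɖ/ (bilabial → retroflex, matching retroflex) — only place changes, and always toward the following segment.
The trigger is the following segment, so the direction is regressive (anticipatory).

regressive place assimilation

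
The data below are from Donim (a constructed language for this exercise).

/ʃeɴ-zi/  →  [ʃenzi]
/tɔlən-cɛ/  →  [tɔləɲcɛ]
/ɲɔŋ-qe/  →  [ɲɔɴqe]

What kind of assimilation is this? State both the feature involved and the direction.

Underlying /ɴ/ is realised as [n] next to /z/; /z/ itself does not change.
The change uvular → alveolar matches the place of the following /z/, identifying this as place assimilation.
Manner and voice are unchanged, so the assimilation is partial, not total.
Checking the remaining alternations: /n/ → [ɲ] before /c/ (alveolar → palatal, matching palatal); /ŋ/ → [ɴ] before /q/ (velar → uvular, matching uvular) — only place changes, and always toward the following segment.
Since the segment that changes precedes the conditioning segment, the assimilation is regressive.

regressive place assimilation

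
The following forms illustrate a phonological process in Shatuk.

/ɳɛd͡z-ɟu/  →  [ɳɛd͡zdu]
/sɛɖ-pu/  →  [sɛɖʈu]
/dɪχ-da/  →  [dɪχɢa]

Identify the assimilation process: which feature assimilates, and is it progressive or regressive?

Underlying /ɟ/ is realised as [d] next to /d͡z/; /d͡z/ itself does not change.
/ɟ/ is palatal while /d͡z/ is alveolar; the output [d] is alveolar, matching the trigger — so the feature that spreads is place.
Manner and voice are unchanged, so the assimilation is partial, not total.
The other alternating forms pattern the same way: /p/ → [ʈ] after /ɖ/ (bilabial → retroflex, matching retroflex); /d/ → [ɢ] after /χ/ (alveolar → uvular, matching uvular) — only place changes, and always toward the preceding segment.
The trigger is the preceding segment, so the direction is progressive (perseverative).

progressive place assimilation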